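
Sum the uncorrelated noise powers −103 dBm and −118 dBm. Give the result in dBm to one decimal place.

Convert to linear, add, convert back:
P₁ = 5.01×10⁻¹⁴ W, P₂ = 1.58×10⁻¹⁵ W
P_tot = 5.17×10⁻¹⁴ W → 10 log₁₀(P_tot / 10⁻³) = −102.9 dBm

−102.9 dBm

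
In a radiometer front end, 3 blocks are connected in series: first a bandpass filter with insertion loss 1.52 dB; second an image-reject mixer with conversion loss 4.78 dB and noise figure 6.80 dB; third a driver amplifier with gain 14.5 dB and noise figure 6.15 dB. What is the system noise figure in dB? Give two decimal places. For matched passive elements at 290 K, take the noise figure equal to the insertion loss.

13.03 dB

Convert to linear (a loss of L dB is a gain of −L dB): F_i = 10^(NF_i/10), G_i = 10^(G_i,dB/10)
  Stage 1: F_1 = 10^(1.52/10) = 1.419, G_1 = 10^(−1.52/10) = 0.7047
  Stage 2: F_2 = 10^(6.80/10) = 4.786, G_2 = 10^(−4.78/10) = 0.3327
  Stage 3: F_3 = 10^(6.15/10) = 4.121, G_3 = 10^(14.5/10) = 28.18
Friis cascade:
  F = 1.419 + (4.786 − 1)/0.7047 + (4.121 − 1)/0.2344 = 20.11
NF = 10 log₁₀(20.11) = 13.03 dB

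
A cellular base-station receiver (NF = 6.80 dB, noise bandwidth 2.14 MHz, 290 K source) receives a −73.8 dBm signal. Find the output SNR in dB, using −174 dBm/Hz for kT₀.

30.1 dB

Noise floor: N = −174 + 10 log₁₀(B) + NF
10 log₁₀(2.14×10⁶) = 63.3 dB
N = −174 + 63.3 + 6.80 = −103.90 dBm
SNR = P_sig − N = −73.8 − (−103.90) = 30.10 dB → 30.1 dB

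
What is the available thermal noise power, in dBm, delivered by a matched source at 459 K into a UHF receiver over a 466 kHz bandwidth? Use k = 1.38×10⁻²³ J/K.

−115.3 dBm

P_n = kTB = 1.38×10⁻²³ × 459 × 4.66×10⁵ = 2.95×10⁻¹⁵ W
In dBm: 10 log₁₀(2.95×10⁻¹⁵ / 10⁻³) = −115.3 dBm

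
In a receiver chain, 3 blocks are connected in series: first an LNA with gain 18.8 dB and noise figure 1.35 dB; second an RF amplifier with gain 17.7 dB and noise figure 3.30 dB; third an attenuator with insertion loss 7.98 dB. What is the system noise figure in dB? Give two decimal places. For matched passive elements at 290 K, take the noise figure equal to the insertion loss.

Convert to linear (a loss of L dB is a gain of −L dB): F_i = 10^(NF_i/10), G_i = 10^(G_i,dB/10)
  Stage 1: F_1 = 10^(1.35/10) = 1.365, G_1 = 10^(18.8/10) = 75.86
  Stage 2: F_2 = 10^(3.30/10) = 2.138, G_2 = 10^(17.7/10) = 58.88
  Stage 3: F_3 = 10^(7.98/10) = 6.281, G_3 = 10^(−7.98/10) = 0.1592
Friis cascade:
  F = 1.365 + (2.138 − 1)/75.86 + (6.281 − 1)/4467 = 1.381
NF = 10 log₁₀(1.381) = 1.40 dB

1.40 dB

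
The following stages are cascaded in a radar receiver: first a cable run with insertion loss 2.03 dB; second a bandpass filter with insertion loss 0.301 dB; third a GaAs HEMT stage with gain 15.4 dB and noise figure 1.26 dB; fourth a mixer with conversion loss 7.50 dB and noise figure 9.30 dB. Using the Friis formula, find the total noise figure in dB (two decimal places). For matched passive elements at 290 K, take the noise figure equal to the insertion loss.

Convert to linear (a loss of L dB is a gain of −L dB): F_i = 10^(NF_i/10), G_i = 10^(G_i,dB/10)
  Stage 1: F_1 = 10^(2.03/10) = 1.596, G_1 = 10^(−2.03/10) = 0.6266
  Stage 2: F_2 = 10^(0.301/10) = 1.072, G_2 = 10^(−0.301/10) = 0.9330
  Stage 3: F_3 = 10^(1.26/10) = 1.337, G_3 = 10^(15.4/10) = 34.67
  Stage 4: F_4 = 10^(9.30/10) = 8.511, G_4 = 10^(−7.50/10) = 0.1778
Friis cascade:
  F = 1.596 + (1.072 − 1)/0.6266 + (1.337 − 1)/0.5847 + (8.511 − 1)/20.27 = 2.657
NF = 10 log₁₀(2.657) = 4.24 dB

4.24 dB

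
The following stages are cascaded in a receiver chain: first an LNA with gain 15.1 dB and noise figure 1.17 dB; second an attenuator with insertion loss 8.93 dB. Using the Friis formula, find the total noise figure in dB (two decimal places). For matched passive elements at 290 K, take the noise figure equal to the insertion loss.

Convert to linear (a loss of L dB is a gain of −L dB): F_i = 10^(NF_i/10), G_i = 10^(G_i,dB/10)
  Stage 1: F_1 = 10^(1.17/10) = 1.309, G_1 = 10^(15.1/10) = 32.36
  Stage 2: F_2 = 10^(8.93/10) = 7.816, G_2 = 10^(−8.93/10) = 0.1279
Friis cascade:
  F = 1.309 + (7.816 − 1)/32.36 = 1.520
NF = 10 log₁₀(1.520) = 1.82 dB

1.82 dB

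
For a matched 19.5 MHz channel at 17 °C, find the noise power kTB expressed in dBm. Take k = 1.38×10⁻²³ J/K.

T = 17 °C + 273.15 = 290.15 K
P_n = kTB = 1.38×10⁻²³ × 290.15 × 1.95×10⁷ = 7.81×10⁻¹⁴ W
In dBm: 10 log₁₀(7.81×10⁻¹⁴ / 10⁻³) = −101.1 dBm

−101.1 dBm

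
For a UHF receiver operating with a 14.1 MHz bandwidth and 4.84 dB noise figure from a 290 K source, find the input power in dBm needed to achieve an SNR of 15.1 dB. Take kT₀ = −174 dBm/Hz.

Sensitivity = −174 + 10 log₁₀(B) + NF + SNR_min
= −174 + 71.49 + 4.84 + 15.1
= −82.57 dBm → −82.6 dBm

−82.6 dBm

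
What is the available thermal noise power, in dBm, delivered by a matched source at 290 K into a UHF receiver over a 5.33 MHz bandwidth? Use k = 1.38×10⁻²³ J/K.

P_n = kTB = 1.38×10⁻²³ × 290 × 5.33×10⁶ = 2.13×10⁻¹⁴ W
In dBm: 10 log₁₀(2.13×10⁻¹⁴ / 10⁻³) = −106.7 dBm

−106.7 dBm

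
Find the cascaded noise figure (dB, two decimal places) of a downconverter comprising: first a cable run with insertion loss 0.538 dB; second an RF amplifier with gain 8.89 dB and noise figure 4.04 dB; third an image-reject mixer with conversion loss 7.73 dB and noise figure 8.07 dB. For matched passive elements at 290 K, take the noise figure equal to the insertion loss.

Convert to linear (a loss of L dB is a gain of −L dB): F_i = 10^(NF_i/10), G_i = 10^(G_i,dB/10)
  Stage 1: F_1 = 10^(0.538/10) = 1.132, G_1 = 10^(−0.538/10) = 0.8835
  Stage 2: F_2 = 10^(4.04/10) = 2.535, G_2 = 10^(8.89/10) = 7.745
  Stage 3: F_3 = 10^(8.07/10) = 6.412, G_3 = 10^(−7.73/10) = 0.1687
Friis cascade:
  F = 1.132 + (2.535 − 1)/0.8835 + (6.412 − 1)/6.842 = 3.660
NF = 10 log₁₀(3.660) = 5.64 dB

5.64 dB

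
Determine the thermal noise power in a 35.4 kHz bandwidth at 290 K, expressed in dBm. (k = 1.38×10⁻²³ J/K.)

−128.5 dBm

P_n = kTB = 1.38×10⁻²³ × 290 × 3.54×10⁴ = 1.42×10⁻¹⁶ W
In dBm: 10 log₁₀(1.42×10⁻¹⁶ / 10⁻³) = −128.5 dBm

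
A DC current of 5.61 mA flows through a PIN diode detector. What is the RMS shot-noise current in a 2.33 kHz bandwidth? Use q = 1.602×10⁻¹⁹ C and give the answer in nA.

I_n = √(2qI·B)
2qI·B = 2 × 1.602×10⁻¹⁹ × 5.61×10⁻³ × 2.33×10³ = 4.19×10⁻¹⁸ A²
I_n = √(4.19×10⁻¹⁸) = 2.05×10⁻⁹ A = 2.05 nA

2.05 nA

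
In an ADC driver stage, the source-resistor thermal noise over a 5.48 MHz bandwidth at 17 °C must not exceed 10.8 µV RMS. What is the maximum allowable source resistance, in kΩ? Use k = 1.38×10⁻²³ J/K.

T = 17 °C + 273.15 = 290.15 K
Johnson–Nyquist: V_n = √(4kTRB) ⇒ R = V_n² / (4kTB)
4kTB = 4 × 1.38×10⁻²³ × 290.15 × 5.48×10⁶ = 8.78×10⁻¹⁴
R = (1.08×10⁻⁵)² / 8.78×10⁻¹⁴ = 1.33×10³ Ω = 1.33 kΩ

1.33 kΩ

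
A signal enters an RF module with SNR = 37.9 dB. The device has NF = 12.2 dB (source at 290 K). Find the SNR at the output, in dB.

25.7 dB

By definition F = SNR_in/SNR_out, so in dB: SNR_out = SNR_in − NF
SNR_out = 37.9 − 12.2 = 25.7 dB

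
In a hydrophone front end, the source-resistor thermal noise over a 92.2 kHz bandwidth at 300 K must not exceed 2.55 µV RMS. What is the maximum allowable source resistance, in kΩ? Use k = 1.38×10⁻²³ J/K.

Johnson–Nyquist: V_n = √(4kTRB) ⇒ R = V_n² / (4kTB)
4kTB = 4 × 1.38×10⁻²³ × 300 × 9.22×10⁴ = 1.53×10⁻¹⁵
R = (2.55×10⁻⁶)² / 1.53×10⁻¹⁵ = 4.26×10³ Ω = 4.26 kΩ

4.26 kΩ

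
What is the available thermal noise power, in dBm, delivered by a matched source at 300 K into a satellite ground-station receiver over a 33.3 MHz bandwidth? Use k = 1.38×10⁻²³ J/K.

−98.6 dBm

P_n = kTB = 1.38×10⁻²³ × 300 × 3.33×10⁷ = 1.38×10⁻¹³ W
In dBm: 10 log₁₀(1.38×10⁻¹³ / 10⁻³) = −98.6 dBm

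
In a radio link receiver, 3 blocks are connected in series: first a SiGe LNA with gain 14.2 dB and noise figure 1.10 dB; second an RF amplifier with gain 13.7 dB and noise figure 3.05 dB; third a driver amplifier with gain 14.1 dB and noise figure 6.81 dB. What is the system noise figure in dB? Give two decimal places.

1.25 dB

Convert to linear (a loss of L dB is a gain of −L dB): F_i = 10^(NF_i/10), G_i = 10^(G_i,dB/10)
  Stage 1: F_1 = 10^(1.10/10) = 1.288, G_1 = 10^(14.2/10) = 26.30
  Stage 2: F_2 = 10^(3.05/10) = 2.018, G_2 = 10^(13.7/10) = 23.44
  Stage 3: F_3 = 10^(6.81/10) = 4.797, G_3 = 10^(14.1/10) = 25.70
Friis cascade:
  F = 1.288 + (2.018 − 1)/26.30 + (4.797 − 1)/616.6 = 1.333
NF = 10 log₁₀(1.333) = 1.25 dB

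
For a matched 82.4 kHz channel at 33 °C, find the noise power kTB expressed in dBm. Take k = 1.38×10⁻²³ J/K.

−124.6 dBm

T = 33 °C + 273.15 = 306.15 K
P_n = kTB = 1.38×10⁻²³ × 306.15 × 8.24×10⁴ = 3.48×10⁻¹⁶ W
In dBm: 10 log₁₀(3.48×10⁻¹⁶ / 10⁻³) = −124.6 dBm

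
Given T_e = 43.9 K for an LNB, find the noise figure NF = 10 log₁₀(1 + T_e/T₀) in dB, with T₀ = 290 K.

0.612 dB

F = 1 + T_e/T₀ = 1 + 43.9/290 = 1.15138
NF = 10 log₁₀(1.15138) = 0.612 dB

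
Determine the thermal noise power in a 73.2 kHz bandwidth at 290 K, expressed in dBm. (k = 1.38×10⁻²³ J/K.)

−125.3 dBm

P_n = kTB = 1.38×10⁻²³ × 290 × 7.32×10⁴ = 2.93×10⁻¹⁶ W
In dBm: 10 log₁₀(2.93×10⁻¹⁶ / 10⁻³) = −125.3 dBm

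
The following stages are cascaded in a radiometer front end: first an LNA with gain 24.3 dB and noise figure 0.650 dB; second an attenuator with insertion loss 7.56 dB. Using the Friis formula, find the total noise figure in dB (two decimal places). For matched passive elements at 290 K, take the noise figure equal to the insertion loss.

Convert to linear (a loss of L dB is a gain of −L dB): F_i = 10^(NF_i/10), G_i = 10^(G_i,dB/10)
  Stage 1: F_1 = 10^(0.650/10) = 1.161, G_1 = 10^(24.3/10) = 269.2
  Stage 2: F_2 = 10^(7.56/10) = 5.702, G_2 = 10^(−7.56/10) = 0.1754
Friis cascade:
  F = 1.161 + (5.702 − 1)/269.2 = 1.179
NF = 10 log₁₀(1.179) = 0.71 dB

0.71 dB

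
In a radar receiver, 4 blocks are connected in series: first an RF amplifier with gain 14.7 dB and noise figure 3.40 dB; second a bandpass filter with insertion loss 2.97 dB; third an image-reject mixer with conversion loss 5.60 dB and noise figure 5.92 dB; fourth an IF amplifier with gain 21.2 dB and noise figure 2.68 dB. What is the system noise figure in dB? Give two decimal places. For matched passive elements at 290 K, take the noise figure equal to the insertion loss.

4.19 dB

Convert to linear (a loss of L dB is a gain of −L dB): F_i = 10^(NF_i/10), G_i = 10^(G_i,dB/10)
  Stage 1: F_1 = 10^(3.40/10) = 2.188, G_1 = 10^(14.7/10) = 29.51
  Stage 2: F_2 = 10^(2.97/10) = 1.982, G_2 = 10^(−2.97/10) = 0.5047
  Stage 3: F_3 = 10^(5.92/10) = 3.908, G_3 = 10^(−5.60/10) = 0.2754
  Stage 4: F_4 = 10^(2.68/10) = 1.854, G_4 = 10^(21.2/10) = 131.8
Friis cascade:
  F = 2.188 + (1.982 − 1)/29.51 + (3.908 − 1)/14.89 + (1.854 − 1)/4.102 = 2.624
NF = 10 log₁₀(2.624) = 4.19 dB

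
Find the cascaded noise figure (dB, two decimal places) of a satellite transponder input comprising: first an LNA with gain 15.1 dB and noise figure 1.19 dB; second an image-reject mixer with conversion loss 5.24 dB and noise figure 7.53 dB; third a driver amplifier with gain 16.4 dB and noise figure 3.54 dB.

Convert to linear (a loss of L dB is a gain of −L dB): F_i = 10^(NF_i/10), G_i = 10^(G_i,dB/10)
  Stage 1: F_1 = 10^(1.19/10) = 1.315, G_1 = 10^(15.1/10) = 32.36
  Stage 2: F_2 = 10^(7.53/10) = 5.662, G_2 = 10^(−5.24/10) = 0.2992
  Stage 3: F_3 = 10^(3.54/10) = 2.259, G_3 = 10^(16.4/10) = 43.65
Friis cascade:
  F = 1.315 + (5.662 − 1)/32.36 + (2.259 − 1)/9.683 = 1.589
NF = 10 log₁₀(1.589) = 2.01 dB

2.01 dB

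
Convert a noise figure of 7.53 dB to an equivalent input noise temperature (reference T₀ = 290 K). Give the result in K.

F = 10^(7.53/10) = 5.66239
T_e = (F − 1)·T₀ = (5.66239 − 1) × 290 = 1352 K

1352 K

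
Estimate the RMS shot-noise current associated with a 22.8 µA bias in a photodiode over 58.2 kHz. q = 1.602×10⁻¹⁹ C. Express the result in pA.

652 pA

I_n = √(2qI·B)
2qI·B = 2 × 1.602×10⁻¹⁹ × 2.28×10⁻⁵ × 5.82×10⁴ = 4.25×10⁻¹⁹ A²
I_n = √(4.25×10⁻¹⁹) = 6.52×10⁻¹⁰ A = 652 pA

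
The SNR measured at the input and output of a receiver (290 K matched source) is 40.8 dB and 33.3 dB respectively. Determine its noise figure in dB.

7.5 dB

NF (dB) = SNR_in(dB) − SNR_out(dB) when the source is at T₀
NF = 40.8 − 33.3 = 7.5 dB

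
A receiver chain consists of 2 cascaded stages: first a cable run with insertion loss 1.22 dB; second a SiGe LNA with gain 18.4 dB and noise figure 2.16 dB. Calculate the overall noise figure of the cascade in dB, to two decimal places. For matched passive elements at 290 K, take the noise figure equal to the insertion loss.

3.38 dB

Convert to linear (a loss of L dB is a gain of −L dB): F_i = 10^(NF_i/10), G_i = 10^(G_i,dB/10)
  Stage 1: F_1 = 10^(1.22/10) = 1.324, G_1 = 10^(−1.22/10) = 0.7551
  Stage 2: F_2 = 10^(2.16/10) = 1.644, G_2 = 10^(18.4/10) = 69.18
Friis cascade:
  F = 1.324 + (1.644 − 1)/0.7551 = 2.178
NF = 10 log₁₀(2.178) = 3.38 dB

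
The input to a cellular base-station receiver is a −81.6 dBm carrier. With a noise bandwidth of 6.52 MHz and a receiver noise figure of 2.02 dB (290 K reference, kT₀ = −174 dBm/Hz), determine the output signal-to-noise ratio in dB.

22.2 dB

Noise floor: N = −174 + 10 log₁₀(B) + NF
10 log₁₀(6.52×10⁶) = 68.14 dB
N = −174 + 68.14 + 2.02 = −103.84 dBm
SNR = P_sig − N = −81.6 − (−103.84) = 22.24 dB → 22.2 dB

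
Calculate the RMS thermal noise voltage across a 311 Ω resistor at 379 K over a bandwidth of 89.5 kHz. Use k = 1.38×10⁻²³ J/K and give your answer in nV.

V_n = √(4kTRB)
4kTRB = 4 × 1.38×10⁻²³ × 379 × 3.11×10² × 8.95×10⁴ = 5.82×10⁻¹³ V²
V_n = √(5.82×10⁻¹³) = 7.63×10⁻⁷ V = 763 nV

763 nV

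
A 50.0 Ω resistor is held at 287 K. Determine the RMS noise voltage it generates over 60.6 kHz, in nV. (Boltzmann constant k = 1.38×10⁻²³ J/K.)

V_n = √(4kTRB)
4kTRB = 4 × 1.38×10⁻²³ × 287 × 5.00×10¹ × 6.06×10⁴ = 4.80×10⁻¹⁴ V²
V_n = √(4.80×10⁻¹⁴) = 2.19×10⁻⁷ V = 219 nV

219 nV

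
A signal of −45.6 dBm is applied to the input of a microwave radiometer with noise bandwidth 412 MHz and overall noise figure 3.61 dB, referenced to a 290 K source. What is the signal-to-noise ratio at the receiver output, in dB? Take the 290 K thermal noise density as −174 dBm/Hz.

38.6 dB

Noise floor: N = −174 + 10 log₁₀(B) + NF
10 log₁₀(4.12×10⁸) = 86.15 dB
N = −174 + 86.15 + 3.61 = −84.24 dBm
SNR = P_sig − N = −45.6 − (−84.24) = 38.64 dB → 38.6 dB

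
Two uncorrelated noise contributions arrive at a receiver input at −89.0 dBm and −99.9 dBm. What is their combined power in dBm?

−88.7 dBm

Convert to linear, add, convert back:
P₁ = 1.26×10⁻¹² W, P₂ = 1.02×10⁻¹³ W
P_tot = 1.36×10⁻¹² W → 10 log₁₀(P_tot / 10⁻³) = −88.7 dBm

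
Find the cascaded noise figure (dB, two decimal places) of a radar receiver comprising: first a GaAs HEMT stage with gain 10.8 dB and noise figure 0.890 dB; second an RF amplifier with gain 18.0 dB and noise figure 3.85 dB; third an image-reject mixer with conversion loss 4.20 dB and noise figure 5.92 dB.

1.30 dB

Convert to linear (a loss of L dB is a gain of −L dB): F_i = 10^(NF_i/10), G_i = 10^(G_i,dB/10)
  Stage 1: F_1 = 10^(0.890/10) = 1.227, G_1 = 10^(10.8/10) = 12.02
  Stage 2: F_2 = 10^(3.85/10) = 2.427, G_2 = 10^(18.0/10) = 63.10
  Stage 3: F_3 = 10^(5.92/10) = 3.908, G_3 = 10^(−4.20/10) = 0.3802
Friis cascade:
  F = 1.227 + (2.427 − 1)/12.02 + (3.908 − 1)/758.6 = 1.350
NF = 10 log₁₀(1.350) = 1.30 dB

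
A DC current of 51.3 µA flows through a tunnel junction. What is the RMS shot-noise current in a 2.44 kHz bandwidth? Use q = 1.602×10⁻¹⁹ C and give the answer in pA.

I_n = √(2qI·B)
2qI·B = 2 × 1.602×10⁻¹⁹ × 5.13×10⁻⁵ × 2.44×10³ = 4.01×10⁻²⁰ A²
I_n = √(4.01×10⁻²⁰) = 2.00×10⁻¹⁰ A = 200 pA

200 pA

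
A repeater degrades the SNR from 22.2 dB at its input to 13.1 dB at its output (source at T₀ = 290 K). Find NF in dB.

NF (dB) = SNR_in(dB) − SNR_out(dB) when the source is at T₀
NF = 22.2 − 13.1 = 9.1 dB

9.1 dB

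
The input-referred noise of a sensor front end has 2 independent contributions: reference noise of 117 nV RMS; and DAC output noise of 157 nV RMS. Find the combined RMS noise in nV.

196 nV

Uncorrelated sources add in power (mean-square): V_tot = √(ΣV_i²)
V_tot = √[(1.17×10⁻⁷)² + (1.57×10⁻⁷)²] = 1.96×10⁻⁷ V = 196 nV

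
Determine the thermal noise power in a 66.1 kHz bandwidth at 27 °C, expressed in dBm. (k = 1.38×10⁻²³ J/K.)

−125.6 dBm

T = 27 °C + 273.15 = 300.15 K
P_n = kTB = 1.38×10⁻²³ × 300.15 × 6.61×10⁴ = 2.74×10⁻¹⁶ W
In dBm: 10 log₁₀(2.74×10⁻¹⁶ / 10⁻³) = −125.6 dBm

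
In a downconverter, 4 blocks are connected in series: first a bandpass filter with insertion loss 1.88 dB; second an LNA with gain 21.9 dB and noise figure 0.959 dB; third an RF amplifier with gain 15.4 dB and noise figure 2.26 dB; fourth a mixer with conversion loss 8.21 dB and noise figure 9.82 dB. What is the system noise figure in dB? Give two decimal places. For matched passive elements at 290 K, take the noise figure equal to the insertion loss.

2.86 dB

Convert to linear (a loss of L dB is a gain of −L dB): F_i = 10^(NF_i/10), G_i = 10^(G_i,dB/10)
  Stage 1: F_1 = 10^(1.88/10) = 1.542, G_1 = 10^(−1.88/10) = 0.6486
  Stage 2: F_2 = 10^(0.959/10) = 1.247, G_2 = 10^(21.9/10) = 154.9
  Stage 3: F_3 = 10^(2.26/10) = 1.683, G_3 = 10^(15.4/10) = 34.67
  Stage 4: F_4 = 10^(9.82/10) = 9.594, G_4 = 10^(−8.21/10) = 0.1510
Friis cascade:
  F = 1.542 + (1.247 − 1)/0.6486 + (1.683 − 1)/100.5 + (9.594 − 1)/3483 = 1.932
NF = 10 log₁₀(1.932) = 2.86 dB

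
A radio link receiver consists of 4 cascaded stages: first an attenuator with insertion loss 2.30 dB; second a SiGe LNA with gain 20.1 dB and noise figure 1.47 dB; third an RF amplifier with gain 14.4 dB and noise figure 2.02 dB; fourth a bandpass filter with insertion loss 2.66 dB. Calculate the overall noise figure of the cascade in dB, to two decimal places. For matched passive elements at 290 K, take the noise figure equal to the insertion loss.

3.79 dB

Convert to linear (a loss of L dB is a gain of −L dB): F_i = 10^(NF_i/10), G_i = 10^(G_i,dB/10)
  Stage 1: F_1 = 10^(2.30/10) = 1.698, G_1 = 10^(−2.30/10) = 0.5888
  Stage 2: F_2 = 10^(1.47/10) = 1.403, G_2 = 10^(20.1/10) = 102.3
  Stage 3: F_3 = 10^(2.02/10) = 1.592, G_3 = 10^(14.4/10) = 27.54
  Stage 4: F_4 = 10^(2.66/10) = 1.845, G_4 = 10^(−2.66/10) = 0.5420
Friis cascade:
  F = 1.698 + (1.403 − 1)/0.5888 + (1.592 − 1)/60.26 + (1.845 − 1)/1660 = 2.393
NF = 10 log₁₀(2.393) = 3.79 dB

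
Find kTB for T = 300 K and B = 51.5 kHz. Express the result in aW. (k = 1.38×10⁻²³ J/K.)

P_n = kTB = 1.38×10⁻²³ × 300 × 5.15×10⁴ = 2.13×10⁻¹⁶ W = 213 aW

213 aW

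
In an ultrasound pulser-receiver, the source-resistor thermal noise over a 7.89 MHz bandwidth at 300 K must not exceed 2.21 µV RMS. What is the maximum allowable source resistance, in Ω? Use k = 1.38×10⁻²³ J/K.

Johnson–Nyquist: V_n = √(4kTRB) ⇒ R = V_n² / (4kTB)
4kTB = 4 × 1.38×10⁻²³ × 300 × 7.89×10⁶ = 1.31×10⁻¹³
R = (2.21×10⁻⁶)² / 1.31×10⁻¹³ = 3.74×10¹ Ω = 37.4 Ω

37.4 Ω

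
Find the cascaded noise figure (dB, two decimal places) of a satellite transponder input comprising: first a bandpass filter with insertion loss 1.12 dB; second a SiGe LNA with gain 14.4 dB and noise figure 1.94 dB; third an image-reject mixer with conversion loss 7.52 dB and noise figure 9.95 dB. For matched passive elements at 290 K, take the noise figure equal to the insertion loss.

3.87 dB

Convert to linear (a loss of L dB is a gain of −L dB): F_i = 10^(NF_i/10), G_i = 10^(G_i,dB/10)
  Stage 1: F_1 = 10^(1.12/10) = 1.294, G_1 = 10^(−1.12/10) = 0.7727
  Stage 2: F_2 = 10^(1.94/10) = 1.563, G_2 = 10^(14.4/10) = 27.54
  Stage 3: F_3 = 10^(9.95/10) = 9.886, G_3 = 10^(−7.52/10) = 0.1770
Friis cascade:
  F = 1.294 + (1.563 − 1)/0.7727 + (9.886 − 1)/21.28 = 2.441
NF = 10 log₁₀(2.441) = 3.87 dB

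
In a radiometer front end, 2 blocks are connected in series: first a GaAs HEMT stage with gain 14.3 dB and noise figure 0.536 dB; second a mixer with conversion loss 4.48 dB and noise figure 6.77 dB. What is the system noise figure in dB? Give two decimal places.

Convert to linear (a loss of L dB is a gain of −L dB): F_i = 10^(NF_i/10), G_i = 10^(G_i,dB/10)
  Stage 1: F_1 = 10^(0.536/10) = 1.131, G_1 = 10^(14.3/10) = 26.92
  Stage 2: F_2 = 10^(6.77/10) = 4.753, G_2 = 10^(−4.48/10) = 0.3565
Friis cascade:
  F = 1.131 + (4.753 − 1)/26.92 = 1.271
NF = 10 log₁₀(1.271) = 1.04 dB

1.04 dB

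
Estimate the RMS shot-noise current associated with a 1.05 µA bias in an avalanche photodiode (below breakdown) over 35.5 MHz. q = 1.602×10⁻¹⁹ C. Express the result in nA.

3.46 nA

I_n = √(2qI·B)
2qI·B = 2 × 1.602×10⁻¹⁹ × 1.05×10⁻⁶ × 3.55×10⁷ = 1.19×10⁻¹⁷ A²
I_n = √(1.19×10⁻¹⁷) = 3.46×10⁻⁹ A = 3.46 nA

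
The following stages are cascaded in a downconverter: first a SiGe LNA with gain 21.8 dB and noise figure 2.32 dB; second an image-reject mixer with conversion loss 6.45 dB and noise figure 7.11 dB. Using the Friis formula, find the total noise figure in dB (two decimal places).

2.39 dB

Convert to linear (a loss of L dB is a gain of −L dB): F_i = 10^(NF_i/10), G_i = 10^(G_i,dB/10)
  Stage 1: F_1 = 10^(2.32/10) = 1.706, G_1 = 10^(21.8/10) = 151.4
  Stage 2: F_2 = 10^(7.11/10) = 5.140, G_2 = 10^(−6.45/10) = 0.2265
Friis cascade:
  F = 1.706 + (5.140 − 1)/151.4 = 1.733
NF = 10 log₁₀(1.733) = 2.39 dB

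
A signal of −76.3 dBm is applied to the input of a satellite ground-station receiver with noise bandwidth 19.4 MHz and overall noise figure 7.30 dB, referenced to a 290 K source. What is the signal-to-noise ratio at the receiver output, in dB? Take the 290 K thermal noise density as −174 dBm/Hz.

17.5 dB

Noise floor: N = −174 + 10 log₁₀(B) + NF
10 log₁₀(1.94×10⁷) = 72.88 dB
N = −174 + 72.88 + 7.30 = −93.82 dBm
SNR = P_sig − N = −76.3 − (−93.82) = 17.52 dB → 17.5 dB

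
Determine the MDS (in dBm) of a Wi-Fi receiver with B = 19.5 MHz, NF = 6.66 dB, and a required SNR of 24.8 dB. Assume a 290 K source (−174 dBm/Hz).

Sensitivity = −174 + 10 log₁₀(B) + NF + SNR_min
= −174 + 72.9 + 6.66 + 24.8
= −69.64 dBm → −69.6 dBm

−69.6 dBm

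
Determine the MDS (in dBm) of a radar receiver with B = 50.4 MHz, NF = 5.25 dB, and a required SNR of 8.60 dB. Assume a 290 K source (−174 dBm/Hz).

−83.1 dBm

Sensitivity = −174 + 10 log₁₀(B) + NF + SNR_min
= −174 + 77.02 + 5.25 + 8.60
= −83.13 dBm → −83.1 dBm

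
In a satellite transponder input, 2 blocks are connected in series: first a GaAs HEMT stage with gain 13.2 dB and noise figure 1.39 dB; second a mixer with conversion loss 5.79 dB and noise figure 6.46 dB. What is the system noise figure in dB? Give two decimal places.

Convert to linear (a loss of L dB is a gain of −L dB): F_i = 10^(NF_i/10), G_i = 10^(G_i,dB/10)
  Stage 1: F_1 = 10^(1.39/10) = 1.377, G_1 = 10^(13.2/10) = 20.89
  Stage 2: F_2 = 10^(6.46/10) = 4.426, G_2 = 10^(−5.79/10) = 0.2636
Friis cascade:
  F = 1.377 + (4.426 − 1)/20.89 = 1.541
NF = 10 log₁₀(1.541) = 1.88 dB

1.88 dB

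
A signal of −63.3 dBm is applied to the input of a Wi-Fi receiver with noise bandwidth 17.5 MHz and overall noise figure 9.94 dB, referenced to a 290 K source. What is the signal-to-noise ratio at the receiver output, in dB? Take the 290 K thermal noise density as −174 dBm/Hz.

28.3 dB

Noise floor: N = −174 + 10 log₁₀(B) + NF
10 log₁₀(1.75×10⁷) = 72.43 dB
N = −174 + 72.43 + 9.94 = −91.63 dBm
SNR = P_sig − N = −63.3 − (−91.63) = 28.33 dB → 28.3 dB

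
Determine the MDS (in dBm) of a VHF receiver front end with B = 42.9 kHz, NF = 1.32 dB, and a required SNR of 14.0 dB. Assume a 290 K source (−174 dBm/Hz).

Sensitivity = −174 + 10 log₁₀(B) + NF + SNR_min
= −174 + 46.32 + 1.32 + 14.0
= −112.36 dBm → −112.4 dBm

−112.4 dBm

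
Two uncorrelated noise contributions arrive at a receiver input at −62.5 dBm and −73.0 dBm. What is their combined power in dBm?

−62.1 dBm

Convert to linear, add, convert back:
P₁ = 5.62×10⁻¹⁰ W, P₂ = 5.01×10⁻¹¹ W
P_tot = 6.12×10⁻¹⁰ W → 10 log₁₀(P_tot / 10⁻³) = −62.1 dBm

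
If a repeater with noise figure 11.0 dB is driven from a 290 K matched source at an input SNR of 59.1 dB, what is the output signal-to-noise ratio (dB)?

By definition F = SNR_in/SNR_out, so in dB: SNR_out = SNR_in − NF
SNR_out = 59.1 − 11.0 = 48.1 dB

48.1 dB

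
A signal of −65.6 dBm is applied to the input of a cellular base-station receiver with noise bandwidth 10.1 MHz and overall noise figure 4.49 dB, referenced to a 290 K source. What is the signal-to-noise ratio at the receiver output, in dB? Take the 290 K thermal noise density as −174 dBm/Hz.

33.9 dB

Noise floor: N = −174 + 10 log₁₀(B) + NF
10 log₁₀(1.01×10⁷) = 70.04 dB
N = −174 + 70.04 + 4.49 = −99.47 dBm
SNR = P_sig − N = −65.6 − (−99.47) = 33.87 dB → 33.9 dB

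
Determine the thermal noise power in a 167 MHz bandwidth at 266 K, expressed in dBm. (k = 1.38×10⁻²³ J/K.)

P_n = kTB = 1.38×10⁻²³ × 266 × 1.67×10⁸ = 6.13×10⁻¹³ W
In dBm: 10 log₁₀(6.13×10⁻¹³ / 10⁻³) = −92.1 dBm

−92.1 dBm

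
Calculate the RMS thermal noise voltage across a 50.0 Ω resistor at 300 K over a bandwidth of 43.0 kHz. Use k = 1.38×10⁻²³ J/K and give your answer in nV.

189 nV

V_n = √(4kTRB)
4kTRB = 4 × 1.38×10⁻²³ × 300 × 5.00×10¹ × 4.30×10⁴ = 3.56×10⁻¹⁴ V²
V_n = √(3.56×10⁻¹⁴) = 1.89×10⁻⁷ V = 189 nV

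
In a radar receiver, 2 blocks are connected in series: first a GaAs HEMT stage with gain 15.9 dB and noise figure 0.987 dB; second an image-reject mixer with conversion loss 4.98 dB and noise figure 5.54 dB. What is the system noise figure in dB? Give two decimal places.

1.21 dB

Convert to linear (a loss of L dB is a gain of −L dB): F_i = 10^(NF_i/10), G_i = 10^(G_i,dB/10)
  Stage 1: F_1 = 10^(0.987/10) = 1.255, G_1 = 10^(15.9/10) = 38.90
  Stage 2: F_2 = 10^(5.54/10) = 3.581, G_2 = 10^(−4.98/10) = 0.3177
Friis cascade:
  F = 1.255 + (3.581 − 1)/38.90 = 1.322
NF = 10 log₁₀(1.322) = 1.21 dB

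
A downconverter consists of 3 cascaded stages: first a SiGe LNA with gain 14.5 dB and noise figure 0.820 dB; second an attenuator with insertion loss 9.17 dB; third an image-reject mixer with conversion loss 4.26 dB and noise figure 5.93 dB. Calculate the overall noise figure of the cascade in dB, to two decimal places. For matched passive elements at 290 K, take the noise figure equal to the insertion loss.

Convert to linear (a loss of L dB is a gain of −L dB): F_i = 10^(NF_i/10), G_i = 10^(G_i,dB/10)
  Stage 1: F_1 = 10^(0.820/10) = 1.208, G_1 = 10^(14.5/10) = 28.18
  Stage 2: F_2 = 10^(9.17/10) = 8.260, G_2 = 10^(−9.17/10) = 0.1211
  Stage 3: F_3 = 10^(5.93/10) = 3.917, G_3 = 10^(−4.26/10) = 0.3750
Friis cascade:
  F = 1.208 + (8.260 − 1)/28.18 + (3.917 − 1)/3.412 = 2.320
NF = 10 log₁₀(2.320) = 3.66 dB

3.66 dB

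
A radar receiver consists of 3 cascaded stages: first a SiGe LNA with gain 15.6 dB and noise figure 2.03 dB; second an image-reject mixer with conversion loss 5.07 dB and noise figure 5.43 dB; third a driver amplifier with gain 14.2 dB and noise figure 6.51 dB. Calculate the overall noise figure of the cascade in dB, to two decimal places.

Convert to linear (a loss of L dB is a gain of −L dB): F_i = 10^(NF_i/10), G_i = 10^(G_i,dB/10)
  Stage 1: F_1 = 10^(2.03/10) = 1.596, G_1 = 10^(15.6/10) = 36.31
  Stage 2: F_2 = 10^(5.43/10) = 3.491, G_2 = 10^(−5.07/10) = 0.3112
  Stage 3: F_3 = 10^(6.51/10) = 4.477, G_3 = 10^(14.2/10) = 26.30
Friis cascade:
  F = 1.596 + (3.491 − 1)/36.31 + (4.477 − 1)/11.30 = 1.972
NF = 10 log₁₀(1.972) = 2.95 dB

2.95 dB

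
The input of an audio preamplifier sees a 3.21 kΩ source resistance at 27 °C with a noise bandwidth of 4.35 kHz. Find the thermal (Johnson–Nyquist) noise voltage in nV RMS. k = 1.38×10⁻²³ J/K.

T = 27 °C + 273.15 = 300.15 K
V_n = √(4kTRB)
4kTRB = 4 × 1.38×10⁻²³ × 300.15 × 3.21×10³ × 4.35×10³ = 2.31×10⁻¹³ V²
V_n = √(2.31×10⁻¹³) = 4.81×10⁻⁷ V = 481 nV

481 nV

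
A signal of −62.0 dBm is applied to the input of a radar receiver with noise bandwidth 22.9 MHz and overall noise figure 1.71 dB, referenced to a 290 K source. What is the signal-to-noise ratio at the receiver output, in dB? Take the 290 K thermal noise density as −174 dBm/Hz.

36.7 dB

Noise floor: N = −174 + 10 log₁₀(B) + NF
10 log₁₀(2.29×10⁷) = 73.6 dB
N = −174 + 73.6 + 1.71 = −98.69 dBm
SNR = P_sig − N = −62.0 − (−98.69) = 36.69 dB → 36.7 dB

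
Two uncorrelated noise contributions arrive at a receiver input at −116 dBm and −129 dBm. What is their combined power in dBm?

Convert to linear, add, convert back:
P₁ = 2.51×10⁻¹⁵ W, P₂ = 1.26×10⁻¹⁶ W
P_tot = 2.64×10⁻¹⁵ W → 10 log₁₀(P_tot / 10⁻³) = −115.8 dBm

−115.8 dBm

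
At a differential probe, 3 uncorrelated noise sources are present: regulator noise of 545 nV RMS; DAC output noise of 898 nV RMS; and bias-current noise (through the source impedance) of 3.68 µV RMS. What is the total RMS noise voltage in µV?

Uncorrelated sources add in power (mean-square): V_tot = √(ΣV_i²)
V_tot = √[(5.45×10⁻⁷)² + (8.98×10⁻⁷)² + (3.68×10⁻⁶)²] = 3.83×10⁻⁶ V = 3.83 µV

3.83 µV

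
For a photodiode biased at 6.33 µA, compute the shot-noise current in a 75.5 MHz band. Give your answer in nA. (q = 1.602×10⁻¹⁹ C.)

I_n = √(2qI·B)
2qI·B = 2 × 1.602×10⁻¹⁹ × 6.33×10⁻⁶ × 7.55×10⁷ = 1.53×10⁻¹⁶ A²
I_n = √(1.53×10⁻¹⁶) = 1.24×10⁻⁸ A = 12.4 nA

12.4 nA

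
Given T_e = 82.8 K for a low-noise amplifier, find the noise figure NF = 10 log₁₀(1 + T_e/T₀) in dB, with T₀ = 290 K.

F = 1 + T_e/T₀ = 1 + 82.8/290 = 1.28552
NF = 10 log₁₀(1.28552) = 1.09 dB

1.09 dB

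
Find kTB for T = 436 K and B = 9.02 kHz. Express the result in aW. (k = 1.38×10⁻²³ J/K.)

P_n = kTB = 1.38×10⁻²³ × 436 × 9.02×10³ = 5.43×10⁻¹⁷ W = 54.3 aW

54.3 aW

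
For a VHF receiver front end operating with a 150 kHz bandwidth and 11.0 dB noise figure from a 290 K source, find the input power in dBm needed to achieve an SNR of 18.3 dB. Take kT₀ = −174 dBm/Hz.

Sensitivity = −174 + 10 log₁₀(B) + NF + SNR_min
= −174 + 51.76 + 11.0 + 18.3
= −92.94 dBm → −92.9 dBm

−92.9 dBm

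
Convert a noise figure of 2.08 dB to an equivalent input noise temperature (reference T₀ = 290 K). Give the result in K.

178 K

F = 10^(2.08/10) = 1.61436
T_e = (F − 1)·T₀ = (1.61436 − 1) × 290 = 178 K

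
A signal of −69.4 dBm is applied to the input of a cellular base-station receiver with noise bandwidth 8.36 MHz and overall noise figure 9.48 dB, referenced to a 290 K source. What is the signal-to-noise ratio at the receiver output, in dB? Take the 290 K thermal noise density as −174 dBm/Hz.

25.9 dB

Noise floor: N = −174 + 10 log₁₀(B) + NF
10 log₁₀(8.36×10⁶) = 69.22 dB
N = −174 + 69.22 + 9.48 = −95.30 dBm
SNR = P_sig − N = −69.4 − (−95.30) = 25.90 dB → 25.9 dB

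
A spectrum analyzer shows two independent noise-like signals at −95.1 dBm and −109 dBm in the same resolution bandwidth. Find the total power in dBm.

−94.9 dBm

Convert to linear, add, convert back:
P₁ = 3.09×10⁻¹³ W, P₂ = 1.26×10⁻¹⁴ W
P_tot = 3.22×10⁻¹³ W → 10 log₁₀(P_tot / 10⁻³) = −94.9 dBm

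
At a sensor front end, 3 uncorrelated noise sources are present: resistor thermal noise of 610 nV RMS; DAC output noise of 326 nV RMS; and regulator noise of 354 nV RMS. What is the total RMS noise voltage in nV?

777 nV

Uncorrelated sources add in power (mean-square): V_tot = √(ΣV_i²)
V_tot = √[(6.10×10⁻⁷)² + (3.26×10⁻⁷)² + (3.54×10⁻⁷)²] = 7.77×10⁻⁷ V = 777 nV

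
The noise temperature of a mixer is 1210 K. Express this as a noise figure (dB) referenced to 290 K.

7.14 dB

F = 1 + T_e/T₀ = 1 + 1210/290 = 5.17241
NF = 10 log₁₀(5.17241) = 7.14 dB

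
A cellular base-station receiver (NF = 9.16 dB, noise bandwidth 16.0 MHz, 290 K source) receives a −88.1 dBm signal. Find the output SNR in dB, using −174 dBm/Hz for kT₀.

Noise floor: N = −174 + 10 log₁₀(B) + NF
10 log₁₀(1.60×10⁷) = 72.04 dB
N = −174 + 72.04 + 9.16 = −92.80 dBm
SNR = P_sig − N = −88.1 − (−92.80) = 4.70 dB → 4.7 dB

4.7 dB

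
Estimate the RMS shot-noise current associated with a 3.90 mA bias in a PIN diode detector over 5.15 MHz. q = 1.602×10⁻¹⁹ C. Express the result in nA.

I_n = √(2qI·B)
2qI·B = 2 × 1.602×10⁻¹⁹ × 3.90×10⁻³ × 5.15×10⁶ = 6.44×10⁻¹⁵ A²
I_n = √(6.44×10⁻¹⁵) = 8.02×10⁻⁸ A = 80.2 nA

80.2 nA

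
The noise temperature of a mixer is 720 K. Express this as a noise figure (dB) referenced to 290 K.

5.42 dB

F = 1 + T_e/T₀ = 1 + 720/290 = 3.48276
NF = 10 log₁₀(3.48276) = 5.42 dB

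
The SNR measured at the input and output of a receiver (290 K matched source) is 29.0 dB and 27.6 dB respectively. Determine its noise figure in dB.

1.4 dB

NF (dB) = SNR_in(dB) − SNR_out(dB) when the source is at T₀
NF = 29.0 − 27.6 = 1.4 dB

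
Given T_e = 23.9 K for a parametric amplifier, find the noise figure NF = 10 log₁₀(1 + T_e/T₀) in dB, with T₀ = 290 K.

F = 1 + T_e/T₀ = 1 + 23.9/290 = 1.08241
NF = 10 log₁₀(1.08241) = 0.344 dB

0.344 dB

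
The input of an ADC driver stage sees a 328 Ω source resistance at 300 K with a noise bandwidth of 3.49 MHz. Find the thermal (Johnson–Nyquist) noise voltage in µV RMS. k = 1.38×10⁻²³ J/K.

4.35 µV

V_n = √(4kTRB)
4kTRB = 4 × 1.38×10⁻²³ × 300 × 3.28×10² × 3.49×10⁶ = 1.90×10⁻¹¹ V²
V_n = √(1.90×10⁻¹¹) = 4.35×10⁻⁶ V = 4.35 µV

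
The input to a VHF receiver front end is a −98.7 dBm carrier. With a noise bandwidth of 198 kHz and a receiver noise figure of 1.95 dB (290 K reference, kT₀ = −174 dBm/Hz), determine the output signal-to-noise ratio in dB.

20.4 dB

Noise floor: N = −174 + 10 log₁₀(B) + NF
10 log₁₀(1.98×10⁵) = 52.97 dB
N = −174 + 52.97 + 1.95 = −119.08 dBm
SNR = P_sig − N = −98.7 − (−119.08) = 20.38 dB → 20.4 dB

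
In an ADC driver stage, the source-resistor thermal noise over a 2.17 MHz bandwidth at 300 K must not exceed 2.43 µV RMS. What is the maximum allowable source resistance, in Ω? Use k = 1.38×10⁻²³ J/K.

164 Ω

Johnson–Nyquist: V_n = √(4kTRB) ⇒ R = V_n² / (4kTB)
4kTB = 4 × 1.38×10⁻²³ × 300 × 2.17×10⁶ = 3.59×10⁻¹⁴
R = (2.43×10⁻⁶)² / 3.59×10⁻¹⁴ = 1.64×10² Ω = 164 Ω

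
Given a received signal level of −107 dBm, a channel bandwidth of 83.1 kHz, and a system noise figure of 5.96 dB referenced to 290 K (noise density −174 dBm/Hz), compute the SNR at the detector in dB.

Noise floor: N = −174 + 10 log₁₀(B) + NF
10 log₁₀(8.31×10⁴) = 49.2 dB
N = −174 + 49.2 + 5.96 = −118.84 dBm
SNR = P_sig − N = −107 − (−118.84) = 11.84 dB → 11.8 dB

11.8 dB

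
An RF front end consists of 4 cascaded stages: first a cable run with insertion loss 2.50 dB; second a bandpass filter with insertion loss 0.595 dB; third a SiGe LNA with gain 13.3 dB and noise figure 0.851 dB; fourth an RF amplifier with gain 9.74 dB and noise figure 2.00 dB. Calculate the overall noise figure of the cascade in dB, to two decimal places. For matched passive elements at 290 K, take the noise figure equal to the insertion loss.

Convert to linear (a loss of L dB is a gain of −L dB): F_i = 10^(NF_i/10), G_i = 10^(G_i,dB/10)
  Stage 1: F_1 = 10^(2.50/10) = 1.778, G_1 = 10^(−2.50/10) = 0.5623
  Stage 2: F_2 = 10^(0.595/10) = 1.147, G_2 = 10^(−0.595/10) = 0.8720
  Stage 3: F_3 = 10^(0.851/10) = 1.216, G_3 = 10^(13.3/10) = 21.38
  Stage 4: F_4 = 10^(2.00/10) = 1.585, G_4 = 10^(9.74/10) = 9.419
Friis cascade:
  F = 1.778 + (1.147 − 1)/0.5623 + (1.216 − 1)/0.4903 + (1.585 − 1)/10.48 = 2.537
NF = 10 log₁₀(2.537) = 4.04 dB

4.04 dB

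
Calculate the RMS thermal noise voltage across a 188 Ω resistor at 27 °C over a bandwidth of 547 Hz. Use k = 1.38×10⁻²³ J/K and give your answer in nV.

41.3 nV

T = 27 °C + 273.15 = 300.15 K
V_n = √(4kTRB)
4kTRB = 4 × 1.38×10⁻²³ × 300.15 × 1.88×10² × 5.47×10² = 1.70×10⁻¹⁵ V²
V_n = √(1.70×10⁻¹⁵) = 4.13×10⁻⁸ V = 41.3 nV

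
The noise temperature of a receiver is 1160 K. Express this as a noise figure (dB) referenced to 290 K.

F = 1 + T_e/T₀ = 1 + 1160/290 = 5
NF = 10 log₁₀(5) = 6.99 dB

6.99 dB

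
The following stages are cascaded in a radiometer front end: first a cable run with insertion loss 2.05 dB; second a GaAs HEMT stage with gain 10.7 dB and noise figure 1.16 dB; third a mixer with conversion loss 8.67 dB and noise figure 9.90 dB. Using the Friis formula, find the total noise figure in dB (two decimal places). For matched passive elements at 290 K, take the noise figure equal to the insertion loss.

Convert to linear (a loss of L dB is a gain of −L dB): F_i = 10^(NF_i/10), G_i = 10^(G_i,dB/10)
  Stage 1: F_1 = 10^(2.05/10) = 1.603, G_1 = 10^(−2.05/10) = 0.6237
  Stage 2: F_2 = 10^(1.16/10) = 1.306, G_2 = 10^(10.7/10) = 11.75
  Stage 3: F_3 = 10^(9.90/10) = 9.772, G_3 = 10^(−8.67/10) = 0.1358
Friis cascade:
  F = 1.603 + (1.306 − 1)/0.6237 + (9.772 − 1)/7.328 = 3.291
NF = 10 log₁₀(3.291) = 5.17 dB

5.17 dB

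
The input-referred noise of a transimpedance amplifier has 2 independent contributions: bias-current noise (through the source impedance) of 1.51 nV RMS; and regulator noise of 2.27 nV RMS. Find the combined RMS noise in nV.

2.73 nV

Uncorrelated sources add in power (mean-square): V_tot = √(ΣV_i²)
V_tot = √[(1.51×10⁻⁹)² + (2.27×10⁻⁹)²] = 2.73×10⁻⁹ V = 2.73 nV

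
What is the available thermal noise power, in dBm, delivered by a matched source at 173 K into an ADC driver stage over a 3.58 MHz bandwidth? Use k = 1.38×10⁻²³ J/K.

−110.7 dBm

P_n = kTB = 1.38×10⁻²³ × 173 × 3.58×10⁶ = 8.55×10⁻¹⁵ W
In dBm: 10 log₁₀(8.55×10⁻¹⁵ / 10⁻³) = −110.7 dBm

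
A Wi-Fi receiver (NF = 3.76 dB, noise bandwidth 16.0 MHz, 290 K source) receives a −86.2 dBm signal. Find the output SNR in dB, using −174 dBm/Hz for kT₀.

Noise floor: N = −174 + 10 log₁₀(B) + NF
10 log₁₀(1.60×10⁷) = 72.04 dB
N = −174 + 72.04 + 3.76 = −98.20 dBm
SNR = P_sig − N = −86.2 − (−98.20) = 12.00 dB → 12.0 dB

12.0 dB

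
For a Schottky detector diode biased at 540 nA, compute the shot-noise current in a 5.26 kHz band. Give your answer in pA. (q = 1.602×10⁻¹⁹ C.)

30.2 pA

I_n = √(2qI·B)
2qI·B = 2 × 1.602×10⁻¹⁹ × 5.40×10⁻⁷ × 5.26×10³ = 9.10×10⁻²² A²
I_n = √(9.10×10⁻²²) = 3.02×10⁻¹¹ A = 30.2 pA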